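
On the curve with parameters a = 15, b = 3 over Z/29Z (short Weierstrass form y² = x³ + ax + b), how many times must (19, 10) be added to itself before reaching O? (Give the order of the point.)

10

2P: tangent at (19, 10): λ = (3·19² + 15)/(2·10) ≡ 25/20. 20⁻¹ ≡ 16 (mod 29) since 20·16 = 320 ≡ 1, so λ ≡ 25·16 ≡ 23.
  x = λ² - 19 - 19 = 529 - 38 ≡ 27; y = λ·(19 - 27) - 10 ≡ 9. → (27, 9)
3P: (27, 9) + (19, 10). λ = (10 - 9)/(19 - 27) ≡ 1/21 mod 29. 21⁻¹ ≡ 18 (mod 29), so λ ≡ 18.
  x = λ² - 27 - 19 = 324 - 46 ≡ 17; y = λ·(27 - 17) - 9 ≡ 26. → (17, 26)
4P: (17, 26) + (19, 10). λ = (10 - 26)/(19 - 17) ≡ 13/2 mod 29. 2⁻¹ ≡ 15 (mod 29), so λ ≡ 21.
  x = λ² - 17 - 19 = 441 - 36 ≡ 28; y = λ·(17 - 28) - 26 ≡ 4. → (28, 4)
5P: (28, 4) + (19, 10). λ = (10 - 4)/(19 - 28) ≡ 6/20 mod 29. 20⁻¹ ≡ 16 (mod 29) since 20·16 = 320 ≡ 1, so λ ≡ 9.
  x = λ² - 28 - 19 = 81 - 47 ≡ 5; y = λ·(28 - 5) - 4 ≡ 0. → (5, 0)
6P: (5, 0) + (19, 10). λ = (10 - 0)/(19 - 5) ≡ 10/14 mod 29. 14⁻¹ ≡ 27 (mod 29) since 14·27 = 378 ≡ 1, so λ ≡ 9.
  x = λ² - 5 - 19 = 81 - 24 ≡ 28; y = λ·(5 - 28) - 0 ≡ 25. → (28, 25)
7P: (28, 25) + (19, 10). λ = (10 - 25)/(19 - 28) ≡ 14/20 mod 29. 20⁻¹ ≡ 16 (mod 29), so λ ≡ 21.
  x = λ² - 28 - 19 = 441 - 47 ≡ 17; y = λ·(28 - 17) - 25 ≡ 3. → (17, 3)
8P: (17, 3) + (19, 10). λ = (10 - 3)/(19 - 17) ≡ 7/2 mod 29. 2⁻¹ ≡ 15 (mod 29) since 2·15 = 30 ≡ 1, so λ ≡ 18.
  x = λ² - 17 - 19 = 324 - 36 ≡ 27; y = λ·(17 - 27) - 3 ≡ 20. → (27, 20)
9P: (27, 20) + (19, 10). λ = (10 - 20)/(19 - 27) ≡ 19/21 mod 29. 21⁻¹ ≡ 18 (mod 29) since 21·18 = 378 ≡ 1, so λ ≡ 23.
  x = λ² - 27 - 19 = 529 - 46 ≡ 19; y = λ·(27 - 19) - 20 ≡ 19. → (19, 19)
10P: (19, 19) + (19, 10): same x and y₁ ≡ -y₂, so the sum is O.
10P = O, so the order is 10.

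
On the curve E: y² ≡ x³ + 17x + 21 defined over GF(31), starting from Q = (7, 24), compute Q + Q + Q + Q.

(1, 15)

Repeated addition: build up to 4Q.
2Q: tangent at (7, 24): λ = (3·7² + 17)/(2·24) ≡ 9/17. 17⁻¹ ≡ 11 (mod 31) since 17·11 = 187 ≡ 1, so λ ≡ 9·11 ≡ 6.
  x = λ² - 7 - 7 = 36 - 14 ≡ 22; y = λ·(7 - 22) - 24 ≡ 10. → (22, 10)
3Q: (22, 10) + (7, 24). λ = (24 - 10)/(7 - 22) ≡ 14/16 mod 31. 16⁻¹ ≡ 2 (mod 31), so λ ≡ 28.
  x = λ² - 22 - 7 = 784 - 29 ≡ 11; y = λ·(22 - 11) - 10 ≡ 19. → (11, 19)
4Q: (11, 19) + (7, 24). λ = (24 - 19)/(7 - 11) ≡ 5/27 mod 31. 27⁻¹ ≡ 23 (mod 31) since 27·23 = 621 ≡ 1, so λ ≡ 22.
  x = λ² - 11 - 7 = 484 - 18 ≡ 1; y = λ·(11 - 1) - 19 ≡ 15. → (1, 15)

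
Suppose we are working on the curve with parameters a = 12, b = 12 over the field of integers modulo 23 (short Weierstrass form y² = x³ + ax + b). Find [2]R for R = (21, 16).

tangent at (21, 16): λ = (3·21² + 12)/(2·16) ≡ 1/9. 9⁻¹ ≡ 18 (mod 23) since 9·18 = 162 ≡ 1, so λ ≡ 1·18 ≡ 18.
  x = λ² - 21 - 21 = 324 - 42 ≡ 6; y = λ·(21 - 6) - 16 ≡ 1. → (6, 1)

(6, 1)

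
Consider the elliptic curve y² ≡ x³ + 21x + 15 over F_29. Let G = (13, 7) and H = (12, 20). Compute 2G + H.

(10, 6)

First 2G:
Repeated addition: build up to 2G.
2G: tangent at (13, 7): λ = (3·13² + 21)/(2·7) ≡ 6/14. 14⁻¹ ≡ 27 (mod 29), so λ ≡ 6·27 ≡ 17.
  x = λ² - 13 - 13 = 289 - 26 ≡ 2; y = λ·(13 - 2) - 7 ≡ 6. → (2, 6)
2G = (2, 6).
Finally 2G + H:
(2, 6) + (12, 20). λ = (20 - 6)/(12 - 2) ≡ 14/10 mod 29. 10⁻¹ ≡ 3 (mod 29), so λ ≡ 13.
  x = λ² - 2 - 12 = 169 - 14 ≡ 10; y = λ·(2 - 10) - 6 ≡ 6. → (10, 6)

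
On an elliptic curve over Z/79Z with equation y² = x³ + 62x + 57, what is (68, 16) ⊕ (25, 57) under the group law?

(41, 74)

(68, 16) + (25, 57). λ = (57 - 16)/(25 - 68) ≡ 41/36 mod 79. 36⁻¹ ≡ 11 (mod 79), so λ ≡ 56.
  x = λ² - 68 - 25 = 3136 - 93 ≡ 41; y = λ·(68 - 41) - 16 ≡ 74. → (41, 74)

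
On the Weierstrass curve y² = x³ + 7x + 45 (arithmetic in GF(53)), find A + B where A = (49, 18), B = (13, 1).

(49, 18) + (13, 1). λ = (1 - 18)/(13 - 49) ≡ 36/17 mod 53. 17⁻¹ ≡ 25 (mod 53) since 17·25 = 425 ≡ 1, so λ ≡ 52.
  x = λ² - 49 - 13 = 2704 - 62 ≡ 45; y = λ·(49 - 45) - 18 ≡ 31. → (45, 31)

(45, 31)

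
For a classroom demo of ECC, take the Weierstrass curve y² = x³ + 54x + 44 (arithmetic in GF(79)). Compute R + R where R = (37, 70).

tangent at (37, 70): λ = (3·37² + 54)/(2·70) ≡ 53/61. 61⁻¹ ≡ 57 (mod 79), so λ ≡ 53·57 ≡ 19.
  x = λ² - 37 - 37 = 361 - 74 ≡ 50; y = λ·(37 - 50) - 70 ≡ 78. → (50, 78)

(50, 78)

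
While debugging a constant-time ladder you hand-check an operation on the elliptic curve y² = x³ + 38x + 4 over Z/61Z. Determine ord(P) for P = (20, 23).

2P: tangent at (20, 23): λ = (3·20² + 38)/(2·23) ≡ 18/46. 46⁻¹ ≡ 4 (mod 61), so λ ≡ 18·4 ≡ 11.
  x = λ² - 20 - 20 = 121 - 40 ≡ 20; y = λ·(20 - 20) - 23 ≡ 38. → (20, 38)
3P: (20, 38) + (20, 23): same x and y₁ ≡ -y₂, so the sum is O.
3P = O, so the order is 3.

3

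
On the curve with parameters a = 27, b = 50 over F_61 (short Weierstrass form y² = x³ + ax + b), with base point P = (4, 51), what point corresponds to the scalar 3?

(24, 59)

Repeated addition: build up to 3P.
2P: tangent at (4, 51): λ = (3·4² + 27)/(2·51) ≡ 14/41. 41⁻¹ ≡ 3 (mod 61), so λ ≡ 14·3 ≡ 42.
  x = λ² - 4 - 4 = 1764 - 8 ≡ 48; y = λ·(4 - 48) - 51 ≡ 53. → (48, 53)
3P: (48, 53) + (4, 51). λ = (51 - 53)/(4 - 48) ≡ 59/17 mod 61. 17⁻¹ ≡ 18 (mod 61), so λ ≡ 25.
  x = λ² - 48 - 4 = 625 - 52 ≡ 24; y = λ·(48 - 24) - 53 ≡ 59. → (24, 59)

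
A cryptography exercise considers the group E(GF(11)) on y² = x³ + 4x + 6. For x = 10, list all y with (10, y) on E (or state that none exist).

x³ + 4x + 6 = 1046 ≡ 1 (mod 11).
Square roots of 1 mod 11: 1 and 10 (since 1² = 1 ≡ 1).

1, 10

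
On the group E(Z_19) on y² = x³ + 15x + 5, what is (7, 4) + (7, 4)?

tangent at (7, 4): λ = (3·7² + 15)/(2·4) ≡ 10/8. 8⁻¹ ≡ 12 (mod 19), so λ ≡ 10·12 ≡ 6.
  x = λ² - 7 - 7 = 36 - 14 ≡ 3; y = λ·(7 - 3) - 4 ≡ 1. → (3, 1)

(3, 1)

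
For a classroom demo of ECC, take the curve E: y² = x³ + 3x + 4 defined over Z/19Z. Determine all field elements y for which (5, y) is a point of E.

x³ + 3x + 4 = 144 ≡ 11 (mod 19).
Square roots of 11 mod 19: 7 and 12 (since 7² = 49 ≡ 11).

7, 12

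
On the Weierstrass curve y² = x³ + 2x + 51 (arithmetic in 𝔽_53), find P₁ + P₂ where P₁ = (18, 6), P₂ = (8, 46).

(18, 6) + (8, 46). λ = (46 - 6)/(8 - 18) ≡ 40/43 mod 53. 43⁻¹ ≡ 37 (mod 53) since 43·37 = 1591 ≡ 1, so λ ≡ 49.
  x = λ² - 18 - 8 = 2401 - 26 ≡ 43; y = λ·(18 - 43) - 6 ≡ 41. → (43, 41)

(43, 41)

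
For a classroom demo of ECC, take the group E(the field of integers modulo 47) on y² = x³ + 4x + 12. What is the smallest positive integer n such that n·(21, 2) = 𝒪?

2P: tangent at (21, 2): λ = (3·21² + 4)/(2·2) ≡ 11/4. 4⁻¹ ≡ 12 (mod 47) since 4·12 = 48 ≡ 1, so λ ≡ 11·12 ≡ 38.
  x = λ² - 21 - 21 = 1444 - 42 ≡ 39; y = λ·(21 - 39) - 2 ≡ 19. → (39, 19)
3P: (39, 19) + (21, 2). λ = (2 - 19)/(21 - 39) ≡ 30/29 mod 47. 29⁻¹ ≡ 13 (mod 47) since 29·13 = 377 ≡ 1, so λ ≡ 14.
  x = λ² - 39 - 21 = 196 - 60 ≡ 42; y = λ·(39 - 42) - 19 ≡ 33. → (42, 33)
4P: (42, 33) + (21, 2). λ = (2 - 33)/(21 - 42) ≡ 16/26 mod 47. 26⁻¹ ≡ 38 (mod 47) since 26·38 = 988 ≡ 1, so λ ≡ 44.
  x = λ² - 42 - 21 = 1936 - 63 ≡ 40; y = λ·(42 - 40) - 33 ≡ 8. → (40, 8)
5P: (40, 8) + (21, 2). λ = (2 - 8)/(21 - 40) ≡ 41/28 mod 47. 28⁻¹ ≡ 42 (mod 47), so λ ≡ 30.
  x = λ² - 40 - 21 = 900 - 61 ≡ 40; y = λ·(40 - 40) - 8 ≡ 39. → (40, 39)
6P: (40, 39) + (21, 2). λ = (2 - 39)/(21 - 40) ≡ 10/28 mod 47. 28⁻¹ ≡ 42 (mod 47) since 28·42 = 1176 ≡ 1, so λ ≡ 44.
  x = λ² - 40 - 21 = 1936 - 61 ≡ 42; y = λ·(40 - 42) - 39 ≡ 14. → (42, 14)
7P: (42, 14) + (21, 2). λ = (2 - 14)/(21 - 42) ≡ 35/26 mod 47. 26⁻¹ ≡ 38 (mod 47), so λ ≡ 14.
  x = λ² - 42 - 21 = 196 - 63 ≡ 39; y = λ·(42 - 39) - 14 ≡ 28. → (39, 28)
8P: (39, 28) + (21, 2). λ = (2 - 28)/(21 - 39) ≡ 21/29 mod 47. 29⁻¹ ≡ 13 (mod 47) since 29·13 = 377 ≡ 1, so λ ≡ 38.
  x = λ² - 39 - 21 = 1444 - 60 ≡ 21; y = λ·(39 - 21) - 28 ≡ 45. → (21, 45)
9P: (21, 45) + (21, 2): same x and y₁ ≡ -y₂, so the sum is 𝒪.
9P = 𝒪, so the order is 9.

9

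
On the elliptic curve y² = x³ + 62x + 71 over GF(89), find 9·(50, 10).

Write P = (50, 10).
Double-and-add on 9 = (1001)₂. Start with P = (50, 10) for the leading 1-bit.
double: tangent at (50, 10): λ = (3·50² + 62)/(2·10) ≡ 86/20. 20⁻¹ ≡ 49 (mod 89) since 20·49 = 980 ≡ 1, so λ ≡ 86·49 ≡ 31.
  x = λ² - 50 - 50 = 961 - 100 ≡ 60; y = λ·(50 - 60) - 10 ≡ 36. → (60, 36)
double: tangent at (60, 36): λ = (3·60² + 62)/(2·36) ≡ 4/72. 72⁻¹ ≡ 68 (mod 89), so λ ≡ 4·68 ≡ 5.
  x = λ² - 60 - 60 = 25 - 120 ≡ 83; y = λ·(60 - 83) - 36 ≡ 27. → (83, 27)
double: tangent at (83, 27): λ = (3·83² + 62)/(2·27) ≡ 81/54. 54⁻¹ ≡ 61 (mod 89), so λ ≡ 81·61 ≡ 46.
  x = λ² - 83 - 83 = 2116 - 166 ≡ 81; y = λ·(83 - 81) - 27 ≡ 65. → (81, 65)
add P: (81, 65) + (50, 10). λ = (10 - 65)/(50 - 81) ≡ 34/58 mod 89. 58⁻¹ ≡ 66 (mod 89), so λ ≡ 19.
  x = λ² - 81 - 50 = 361 - 131 ≡ 52; y = λ·(81 - 52) - 65 ≡ 41. → (52, 41)

(52, 41)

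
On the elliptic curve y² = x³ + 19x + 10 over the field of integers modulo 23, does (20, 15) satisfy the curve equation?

y² = 15² ≡ 18; x³ + 19x + 10 = 8390 ≡ 18 (mod 23). 18 = 18.

yes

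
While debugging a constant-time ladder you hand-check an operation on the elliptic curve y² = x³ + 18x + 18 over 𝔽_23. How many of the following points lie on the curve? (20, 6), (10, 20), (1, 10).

0

(20, 6): 6² ≡ 13, rhs ≡ 6 → off.
(10, 20): 20² ≡ 9, rhs ≡ 2 → off.
(1, 10): 10² ≡ 8, rhs ≡ 14 → off.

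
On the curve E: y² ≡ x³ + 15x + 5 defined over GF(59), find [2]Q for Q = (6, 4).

tangent at (6, 4): λ = (3·6² + 15)/(2·4) ≡ 5/8. 8⁻¹ ≡ 37 (mod 59), so λ ≡ 5·37 ≡ 8.
  x = λ² - 6 - 6 = 64 - 12 ≡ 52; y = λ·(6 - 52) - 4 ≡ 41. → (52, 41)

(52, 41)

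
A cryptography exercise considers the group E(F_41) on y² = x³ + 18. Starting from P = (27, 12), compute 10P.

Repeated addition: build up to 10P.
2P: tangent at (27, 12): λ = (3·27² + 0)/(2·12) ≡ 14/24. 24⁻¹ ≡ 12 (mod 41), so λ ≡ 14·12 ≡ 4.
  x = λ² - 27 - 27 = 16 - 54 ≡ 3; y = λ·(27 - 3) - 12 ≡ 2. → (3, 2)
3P: (3, 2) + (27, 12). λ = (12 - 2)/(27 - 3) ≡ 10/24 mod 41. 24⁻¹ ≡ 12 (mod 41) since 24·12 = 288 ≡ 1, so λ ≡ 38.
  x = λ² - 3 - 27 = 1444 - 30 ≡ 20; y = λ·(3 - 20) - 2 ≡ 8. → (20, 8)
4P: (20, 8) + (27, 12). λ = (12 - 8)/(27 - 20) ≡ 4/7 mod 41. 7⁻¹ ≡ 6 (mod 41) since 7·6 = 42 ≡ 1, so λ ≡ 24.
  x = λ² - 20 - 27 = 576 - 47 ≡ 37; y = λ·(20 - 37) - 8 ≡ 35. → (37, 35)
5P: (37, 35) + (27, 12). λ = (12 - 35)/(27 - 37) ≡ 18/31 mod 41. 31⁻¹ ≡ 4 (mod 41), so λ ≡ 31.
  x = λ² - 37 - 27 = 961 - 64 ≡ 36; y = λ·(37 - 36) - 35 ≡ 37. → (36, 37)
6P: (36, 37) + (27, 12). λ = (12 - 37)/(27 - 36) ≡ 16/32 mod 41. 32⁻¹ ≡ 9 (mod 41) since 32·9 = 288 ≡ 1, so λ ≡ 21.
  x = λ² - 36 - 27 = 441 - 63 ≡ 9; y = λ·(36 - 9) - 37 ≡ 38. → (9, 38)
7P: (9, 38) + (27, 12). λ = (12 - 38)/(27 - 9) ≡ 15/18 mod 41. 18⁻¹ ≡ 16 (mod 41) since 18·16 = 288 ≡ 1, so λ ≡ 35.
  x = λ² - 9 - 27 = 1225 - 36 ≡ 0; y = λ·(9 - 0) - 38 ≡ 31. → (0, 31)
8P: (0, 31) + (27, 12). λ = (12 - 31)/(27 - 0) ≡ 22/27 mod 41. 27⁻¹ ≡ 38 (mod 41) since 27·38 = 1026 ≡ 1, so λ ≡ 16.
  x = λ² - 0 - 27 = 256 - 27 ≡ 24; y = λ·(0 - 24) - 31 ≡ 36. → (24, 36)
9P: (24, 36) + (27, 12). λ = (12 - 36)/(27 - 24) ≡ 17/3 mod 41. 3⁻¹ ≡ 14 (mod 41) since 3·14 = 42 ≡ 1, so λ ≡ 33.
  x = λ² - 24 - 27 = 1089 - 51 ≡ 13; y = λ·(24 - 13) - 36 ≡ 40. → (13, 40)
10P: (13, 40) + (27, 12). λ = (12 - 40)/(27 - 13) ≡ 13/14 mod 41. 14⁻¹ ≡ 3 (mod 41), so λ ≡ 39.
  x = λ² - 13 - 27 = 1521 - 40 ≡ 5; y = λ·(13 - 5) - 40 ≡ 26. → (5, 26)

(5, 26)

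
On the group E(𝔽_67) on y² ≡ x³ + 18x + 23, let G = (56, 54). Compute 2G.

(62, 3)

tangent at (56, 54): λ = (3·56² + 18)/(2·54) ≡ 46/41. 41⁻¹ ≡ 18 (mod 67), so λ ≡ 46·18 ≡ 24.
  x = λ² - 56 - 56 = 576 - 112 ≡ 62; y = λ·(56 - 62) - 54 ≡ 3. → (62, 3)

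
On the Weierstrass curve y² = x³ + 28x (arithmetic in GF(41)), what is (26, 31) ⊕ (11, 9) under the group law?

(20, 27)

(26, 31) + (11, 9). λ = (9 - 31)/(11 - 26) ≡ 19/26 mod 41. 26⁻¹ ≡ 30 (mod 41), so λ ≡ 37.
  x = λ² - 26 - 11 = 1369 - 37 ≡ 20; y = λ·(26 - 20) - 31 ≡ 27. → (20, 27)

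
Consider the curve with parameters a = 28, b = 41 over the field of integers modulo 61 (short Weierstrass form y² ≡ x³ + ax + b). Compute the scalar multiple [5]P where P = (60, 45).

Repeated addition: build up to 5P.
2P: tangent at (60, 45): λ = (3·60² + 28)/(2·45) ≡ 31/29. 29⁻¹ ≡ 40 (mod 61) since 29·40 = 1160 ≡ 1, so λ ≡ 31·40 ≡ 20.
  x = λ² - 60 - 60 = 400 - 120 ≡ 36; y = λ·(60 - 36) - 45 ≡ 8. → (36, 8)
3P: (36, 8) + (60, 45). λ = (45 - 8)/(60 - 36) ≡ 37/24 mod 61. 24⁻¹ ≡ 28 (mod 61) since 24·28 = 672 ≡ 1, so λ ≡ 60.
  x = λ² - 36 - 60 = 3600 - 96 ≡ 27; y = λ·(36 - 27) - 8 ≡ 44. → (27, 44)
4P: (27, 44) + (60, 45). λ = (45 - 44)/(60 - 27) ≡ 1/33 mod 61. 33⁻¹ ≡ 37 (mod 61) since 33·37 = 1221 ≡ 1, so λ ≡ 37.
  x = λ² - 27 - 60 = 1369 - 87 ≡ 1; y = λ·(27 - 1) - 44 ≡ 3. → (1, 3)
5P: (1, 3) + (60, 45). λ = (45 - 3)/(60 - 1) ≡ 42/59 mod 61. 59⁻¹ ≡ 30 (mod 61), so λ ≡ 40.
  x = λ² - 1 - 60 = 1600 - 61 ≡ 14; y = λ·(1 - 14) - 3 ≡ 26. → (14, 26)

(14, 26)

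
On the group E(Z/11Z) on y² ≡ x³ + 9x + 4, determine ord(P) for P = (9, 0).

2

2P: (9, 0) + (9, 0): same x and y₁ ≡ -y₂, so the sum is O.
2P = O, so the order is 2.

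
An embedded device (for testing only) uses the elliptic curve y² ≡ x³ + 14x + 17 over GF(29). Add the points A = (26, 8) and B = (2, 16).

(14, 17)

(26, 8) + (2, 16). λ = (16 - 8)/(2 - 26) ≡ 8/5 mod 29. 5⁻¹ ≡ 6 (mod 29) since 5·6 = 30 ≡ 1, so λ ≡ 19.
  x = λ² - 26 - 2 = 361 - 28 ≡ 14; y = λ·(26 - 14) - 8 ≡ 17. → (14, 17)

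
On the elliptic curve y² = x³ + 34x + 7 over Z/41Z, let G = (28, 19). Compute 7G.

Double-and-add on 7 = (111)₂. Start with G = (28, 19) for the leading 1-bit.
double: tangent at (28, 19): λ = (3·28² + 34)/(2·19) ≡ 8/38. 38⁻¹ ≡ 27 (mod 41) since 38·27 = 1026 ≡ 1, so λ ≡ 8·27 ≡ 11.
  x = λ² - 28 - 28 = 121 - 56 ≡ 24; y = λ·(28 - 24) - 19 ≡ 25. → (24, 25)
add G: (24, 25) + (28, 19). λ = (19 - 25)/(28 - 24) ≡ 35/4 mod 41. 4⁻¹ ≡ 31 (mod 41) since 4·31 = 124 ≡ 1, so λ ≡ 19.
  x = λ² - 24 - 28 = 361 - 52 ≡ 22; y = λ·(24 - 22) - 25 ≡ 13. → (22, 13)
double: tangent at (22, 13): λ = (3·22² + 34)/(2·13) ≡ 10/26. 26⁻¹ ≡ 30 (mod 41) since 26·30 = 780 ≡ 1, so λ ≡ 10·30 ≡ 13.
  x = λ² - 22 - 22 = 169 - 44 ≡ 2; y = λ·(22 - 2) - 13 ≡ 1. → (2, 1)
add G: (2, 1) + (28, 19). λ = (19 - 1)/(28 - 2) ≡ 18/26 mod 41. 26⁻¹ ≡ 30 (mod 41) since 26·30 = 780 ≡ 1, so λ ≡ 7.
  x = λ² - 2 - 28 = 49 - 30 ≡ 19; y = λ·(2 - 19) - 1 ≡ 3. → (19, 3)

(19, 3)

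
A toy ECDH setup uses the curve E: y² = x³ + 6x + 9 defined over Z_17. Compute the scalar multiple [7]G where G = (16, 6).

Double-and-add on 7 = (111)₂. Start with G = (16, 6) for the leading 1-bit.
double: tangent at (16, 6): λ = (3·16² + 6)/(2·6) ≡ 9/12. 12⁻¹ ≡ 10 (mod 17) since 12·10 = 120 ≡ 1, so λ ≡ 9·10 ≡ 5.
  x = λ² - 16 - 16 = 25 - 32 ≡ 10; y = λ·(16 - 10) - 6 ≡ 7. → (10, 7)
add G: (10, 7) + (16, 6). λ = (6 - 7)/(16 - 10) ≡ 16/6 mod 17. 6⁻¹ ≡ 3 (mod 17) since 6·3 = 18 ≡ 1, so λ ≡ 14.
  x = λ² - 10 - 16 = 196 - 26 ≡ 0; y = λ·(10 - 0) - 7 ≡ 14. → (0, 14)
double: tangent at (0, 14): λ = (3·0² + 6)/(2·14) ≡ 6/11. 11⁻¹ ≡ 14 (mod 17) since 11·14 = 154 ≡ 1, so λ ≡ 6·14 ≡ 16.
  x = λ² - 0 - 0 = 256 - 0 ≡ 1; y = λ·(0 - 1) - 14 ≡ 4. → (1, 4)
add G: (1, 4) + (16, 6). λ = (6 - 4)/(16 - 1) ≡ 2/15 mod 17. 15⁻¹ ≡ 8 (mod 17), so λ ≡ 16.
  x = λ² - 1 - 16 = 256 - 17 ≡ 1; y = λ·(1 - 1) - 4 ≡ 13. → (1, 13)

(1, 13)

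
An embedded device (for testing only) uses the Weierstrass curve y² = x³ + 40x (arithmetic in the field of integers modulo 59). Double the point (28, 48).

tangent at (28, 48): λ = (3·28² + 40)/(2·48) ≡ 32/37. 37⁻¹ ≡ 8 (mod 59), so λ ≡ 32·8 ≡ 20.
  x = λ² - 28 - 28 = 400 - 56 ≡ 49; y = λ·(28 - 49) - 48 ≡ 4. → (49, 4)

(49, 4)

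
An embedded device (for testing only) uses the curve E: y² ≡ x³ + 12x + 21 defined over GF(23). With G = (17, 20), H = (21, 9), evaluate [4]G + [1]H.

First 4G:
Double-and-add on 4 = (100)₂. Start with G = (17, 20) for the leading 1-bit.
double: tangent at (17, 20): λ = (3·17² + 12)/(2·20) ≡ 5/17. 17⁻¹ ≡ 19 (mod 23), so λ ≡ 5·19 ≡ 3.
  x = λ² - 17 - 17 = 9 - 34 ≡ 21; y = λ·(17 - 21) - 20 ≡ 14. → (21, 14)
double: tangent at (21, 14): λ = (3·21² + 12)/(2·14) ≡ 1/5. 5⁻¹ ≡ 14 (mod 23) since 5·14 = 70 ≡ 1, so λ ≡ 1·14 ≡ 14.
  x = λ² - 21 - 21 = 196 - 42 ≡ 16; y = λ·(21 - 16) - 14 ≡ 10. → (16, 10)
4G = (16, 10).
Finally 4G + H:
(16, 10) + (21, 9). λ = (9 - 10)/(21 - 16) ≡ 22/5 mod 23. 5⁻¹ ≡ 14 (mod 23) since 5·14 = 70 ≡ 1, so λ ≡ 9.
  x = λ² - 16 - 21 = 81 - 37 ≡ 21; y = λ·(16 - 21) - 10 ≡ 14. → (21, 14)

(21, 14)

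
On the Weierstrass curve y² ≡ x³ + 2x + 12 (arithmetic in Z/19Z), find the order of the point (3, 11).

3

2P: tangent at (3, 11): λ = (3·3² + 2)/(2·11) ≡ 10/3. 3⁻¹ ≡ 13 (mod 19) since 3·13 = 39 ≡ 1, so λ ≡ 10·13 ≡ 16.
  x = λ² - 3 - 3 = 256 - 6 ≡ 3; y = λ·(3 - 3) - 11 ≡ 8. → (3, 8)
3P: (3, 8) + (3, 11): same x and y₁ ≡ -y₂, so the sum is O.
3P = O, so the order is 3.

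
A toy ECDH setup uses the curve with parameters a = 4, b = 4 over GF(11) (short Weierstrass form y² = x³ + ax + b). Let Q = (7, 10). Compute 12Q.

Repeated addition: build up to 12Q.
2Q: tangent at (7, 10): λ = (3·7² + 4)/(2·10) ≡ 8/9. 9⁻¹ ≡ 5 (mod 11), so λ ≡ 8·5 ≡ 7.
  x = λ² - 7 - 7 = 49 - 14 ≡ 2; y = λ·(7 - 2) - 10 ≡ 3. → (2, 3)
3Q: (2, 3) + (7, 10). λ = (10 - 3)/(7 - 2) ≡ 7/5 mod 11. 5⁻¹ ≡ 9 (mod 11), so λ ≡ 8.
  x = λ² - 2 - 7 = 64 - 9 ≡ 0; y = λ·(2 - 0) - 3 ≡ 2. → (0, 2)
4Q: (0, 2) + (7, 10). λ = (10 - 2)/(7 - 0) ≡ 8/7 mod 11. 7⁻¹ ≡ 8 (mod 11) since 7·8 = 56 ≡ 1, so λ ≡ 9.
  x = λ² - 0 - 7 = 81 - 7 ≡ 8; y = λ·(0 - 8) - 2 ≡ 3. → (8, 3)
5Q: (8, 3) + (7, 10). λ = (10 - 3)/(7 - 8) ≡ 7/10 mod 11. 10⁻¹ ≡ 10 (mod 11), so λ ≡ 4.
  x = λ² - 8 - 7 = 16 - 15 ≡ 1; y = λ·(8 - 1) - 3 ≡ 3. → (1, 3)
6Q: (1, 3) + (7, 10). λ = (10 - 3)/(7 - 1) ≡ 7/6 mod 11. 6⁻¹ ≡ 2 (mod 11), so λ ≡ 3.
  x = λ² - 1 - 7 = 9 - 8 ≡ 1; y = λ·(1 - 1) - 3 ≡ 8. → (1, 8)
7Q: (1, 8) + (7, 10). λ = (10 - 8)/(7 - 1) ≡ 2/6 mod 11. 6⁻¹ ≡ 2 (mod 11), so λ ≡ 4.
  x = λ² - 1 - 7 = 16 - 8 ≡ 8; y = λ·(1 - 8) - 8 ≡ 8. → (8, 8)
8Q: (8, 8) + (7, 10). λ = (10 - 8)/(7 - 8) ≡ 2/10 mod 11. 10⁻¹ ≡ 10 (mod 11) since 10·10 = 100 ≡ 1, so λ ≡ 9.
  x = λ² - 8 - 7 = 81 - 15 ≡ 0; y = λ·(8 - 0) - 8 ≡ 9. → (0, 9)
9Q: (0, 9) + (7, 10). λ = (10 - 9)/(7 - 0) ≡ 1/7 mod 11. 7⁻¹ ≡ 8 (mod 11) since 7·8 = 56 ≡ 1, so λ ≡ 8.
  x = λ² - 0 - 7 = 64 - 7 ≡ 2; y = λ·(0 - 2) - 9 ≡ 8. → (2, 8)
10Q: (2, 8) + (7, 10). λ = (10 - 8)/(7 - 2) ≡ 2/5 mod 11. 5⁻¹ ≡ 9 (mod 11) since 5·9 = 45 ≡ 1, so λ ≡ 7.
  x = λ² - 2 - 7 = 49 - 9 ≡ 7; y = λ·(2 - 7) - 8 ≡ 1. → (7, 1)
11Q: (7, 1) + (7, 10): same x and y₁ ≡ -y₂, so the sum is ∞.
12Q: ∞ + (7, 10) = (7, 10) (identity).

(7, 10)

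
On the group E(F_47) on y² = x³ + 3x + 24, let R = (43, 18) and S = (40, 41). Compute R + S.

(43, 18) + (40, 41). λ = (41 - 18)/(40 - 43) ≡ 23/44 mod 47. 44⁻¹ ≡ 31 (mod 47), so λ ≡ 8.
  x = λ² - 43 - 40 = 64 - 83 ≡ 28; y = λ·(43 - 28) - 18 ≡ 8. → (28, 8)

(28, 8)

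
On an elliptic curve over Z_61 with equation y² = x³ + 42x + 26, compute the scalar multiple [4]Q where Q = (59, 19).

(2, 39)

Double-and-add on 4 = (100)₂. Start with Q = (59, 19) for the leading 1-bit.
double: tangent at (59, 19): λ = (3·59² + 42)/(2·19) ≡ 54/38. 38⁻¹ ≡ 53 (mod 61), so λ ≡ 54·53 ≡ 56.
  x = λ² - 59 - 59 = 3136 - 118 ≡ 29; y = λ·(59 - 29) - 19 ≡ 14. → (29, 14)
double: tangent at (29, 14): λ = (3·29² + 42)/(2·14) ≡ 3/28. 28⁻¹ ≡ 24 (mod 61), so λ ≡ 3·24 ≡ 11.
  x = λ² - 29 - 29 = 121 - 58 ≡ 2; y = λ·(29 - 2) - 14 ≡ 39. → (2, 39)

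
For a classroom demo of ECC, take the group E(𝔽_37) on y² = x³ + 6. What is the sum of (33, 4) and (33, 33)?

The two points share x = 33 and their y-coordinates satisfy 4 + 33 ≡ 0 (mod 37), so they are inverses. Their sum is ∞.

O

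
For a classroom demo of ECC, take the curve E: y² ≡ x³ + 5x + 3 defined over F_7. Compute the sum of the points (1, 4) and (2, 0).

(1, 4) + (2, 0). λ = (0 - 4)/(2 - 1) ≡ 3/1 mod 7. 1⁻¹ ≡ 1 (mod 7), so λ ≡ 3.
  x = λ² - 1 - 2 = 9 - 3 ≡ 6; y = λ·(1 - 6) - 4 ≡ 2. → (6, 2)

(6, 2)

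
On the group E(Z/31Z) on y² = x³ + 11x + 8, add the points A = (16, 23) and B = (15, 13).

(16, 23) + (15, 13). λ = (13 - 23)/(15 - 16) ≡ 21/30 mod 31. 30⁻¹ ≡ 30 (mod 31) since 30·30 = 900 ≡ 1, so λ ≡ 10.
  x = λ² - 16 - 15 = 100 - 31 ≡ 7; y = λ·(16 - 7) - 23 ≡ 5. → (7, 5)

(7, 5)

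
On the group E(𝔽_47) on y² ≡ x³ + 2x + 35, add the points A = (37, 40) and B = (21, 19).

(10, 16)

(37, 40) + (21, 19). λ = (19 - 40)/(21 - 37) ≡ 26/31 mod 47. 31⁻¹ ≡ 44 (mod 47), so λ ≡ 16.
  x = λ² - 37 - 21 = 256 - 58 ≡ 10; y = λ·(37 - 10) - 40 ≡ 16. → (10, 16)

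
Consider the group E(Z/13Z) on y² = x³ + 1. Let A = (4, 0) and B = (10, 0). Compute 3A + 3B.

First 3A:
Repeated addition: build up to 3A.
2A: (4, 0) + (4, 0): same x and y₁ ≡ -y₂, so the sum is O.
3A: O + (4, 0) = (4, 0) (identity).
3A = (4, 0).
Next 3B:
Repeated addition: build up to 3B.
2B: (10, 0) + (10, 0): same x and y₁ ≡ -y₂, so the sum is O.
3B: O + (10, 0) = (10, 0) (identity).
3B = (10, 0).
Finally 3A + 3B:
(4, 0) + (10, 0). λ = (0 - 0)/(10 - 4) ≡ 0/6 mod 13. 6⁻¹ ≡ 11 (mod 13), so λ ≡ 0.
  x = λ² - 4 - 10 = 0 - 14 ≡ 12; y = λ·(4 - 12) - 0 ≡ 0. → (12, 0)

(12, 0)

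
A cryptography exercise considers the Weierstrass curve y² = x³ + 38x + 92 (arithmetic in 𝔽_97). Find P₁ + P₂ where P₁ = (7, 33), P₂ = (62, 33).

(28, 64)

(7, 33) + (62, 33). λ = (33 - 33)/(62 - 7) ≡ 0/55 mod 97. 55⁻¹ ≡ 30 (mod 97), so λ ≡ 0.
  x = λ² - 7 - 62 = 0 - 69 ≡ 28; y = λ·(7 - 28) - 33 ≡ 64. → (28, 64)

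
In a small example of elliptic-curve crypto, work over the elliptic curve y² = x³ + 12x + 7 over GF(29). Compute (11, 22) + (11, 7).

O

The two points share x = 11 and their y-coordinates satisfy 22 + 7 ≡ 0 (mod 29), so they are inverses. Their sum is O.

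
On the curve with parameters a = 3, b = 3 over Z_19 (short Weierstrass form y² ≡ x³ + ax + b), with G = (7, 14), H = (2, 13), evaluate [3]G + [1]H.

First 3G:
Repeated addition: build up to 3G.
2G: tangent at (7, 14): λ = (3·7² + 3)/(2·14) ≡ 17/9. 9⁻¹ ≡ 17 (mod 19) since 9·17 = 153 ≡ 1, so λ ≡ 17·17 ≡ 4.
  x = λ² - 7 - 7 = 16 - 14 ≡ 2; y = λ·(7 - 2) - 14 ≡ 6. → (2, 6)
3G: (2, 6) + (7, 14). λ = (14 - 6)/(7 - 2) ≡ 8/5 mod 19. 5⁻¹ ≡ 4 (mod 19), so λ ≡ 13.
  x = λ² - 2 - 7 = 169 - 9 ≡ 8; y = λ·(2 - 8) - 6 ≡ 11. → (8, 11)
3G = (8, 11).
Finally 3G + H:
(8, 11) + (2, 13). λ = (13 - 11)/(2 - 8) ≡ 2/13 mod 19. 13⁻¹ ≡ 3 (mod 19), so λ ≡ 6.
  x = λ² - 8 - 2 = 36 - 10 ≡ 7; y = λ·(8 - 7) - 11 ≡ 14. → (7, 14)

(7, 14)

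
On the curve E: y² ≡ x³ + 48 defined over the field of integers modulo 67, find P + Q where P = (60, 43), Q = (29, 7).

(46, 10)

(60, 43) + (29, 7). λ = (7 - 43)/(29 - 60) ≡ 31/36 mod 67. 36⁻¹ ≡ 54 (mod 67), so λ ≡ 66.
  x = λ² - 60 - 29 = 4356 - 89 ≡ 46; y = λ·(60 - 46) - 43 ≡ 10. → (46, 10)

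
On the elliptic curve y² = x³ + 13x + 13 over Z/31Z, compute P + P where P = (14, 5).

(28, 3)

tangent at (14, 5): λ = (3·14² + 13)/(2·5) ≡ 12/10. 10⁻¹ ≡ 28 (mod 31), so λ ≡ 12·28 ≡ 26.
  x = λ² - 14 - 14 = 676 - 28 ≡ 28; y = λ·(14 - 28) - 5 ≡ 3. → (28, 3)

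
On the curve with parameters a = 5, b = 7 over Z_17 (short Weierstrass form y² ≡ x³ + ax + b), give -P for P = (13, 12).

(13, 5)

-(13, 12) = (13, -12 mod 17) = (13, 5).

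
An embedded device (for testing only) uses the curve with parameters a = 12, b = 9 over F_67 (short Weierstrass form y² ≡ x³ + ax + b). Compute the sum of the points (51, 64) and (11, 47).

(51, 64) + (11, 47). λ = (47 - 64)/(11 - 51) ≡ 50/27 mod 67. 27⁻¹ ≡ 5 (mod 67), so λ ≡ 49.
  x = λ² - 51 - 11 = 2401 - 62 ≡ 61; y = λ·(51 - 61) - 64 ≡ 49. → (61, 49)

(61, 49)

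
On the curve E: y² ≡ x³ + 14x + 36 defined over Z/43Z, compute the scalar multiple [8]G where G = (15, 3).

(15, 40)

Repeated addition: build up to 8G.
2G: tangent at (15, 3): λ = (3·15² + 14)/(2·3) ≡ 1/6. 6⁻¹ ≡ 36 (mod 43), so λ ≡ 1·36 ≡ 36.
  x = λ² - 15 - 15 = 1296 - 30 ≡ 19; y = λ·(15 - 19) - 3 ≡ 25. → (19, 25)
3G: (19, 25) + (15, 3). λ = (3 - 25)/(15 - 19) ≡ 21/39 mod 43. 39⁻¹ ≡ 32 (mod 43), so λ ≡ 27.
  x = λ² - 19 - 15 = 729 - 34 ≡ 7; y = λ·(19 - 7) - 25 ≡ 41. → (7, 41)
4G: (7, 41) + (15, 3). λ = (3 - 41)/(15 - 7) ≡ 5/8 mod 43. 8⁻¹ ≡ 27 (mod 43) since 8·27 = 216 ≡ 1, so λ ≡ 6.
  x = λ² - 7 - 15 = 36 - 22 ≡ 14; y = λ·(7 - 14) - 41 ≡ 3. → (14, 3)
5G: (14, 3) + (15, 3). λ = (3 - 3)/(15 - 14) ≡ 0/1 mod 43. 1⁻¹ ≡ 1 (mod 43), so λ ≡ 0.
  x = λ² - 14 - 15 = 0 - 29 ≡ 14; y = λ·(14 - 14) - 3 ≡ 40. → (14, 40)
6G: (14, 40) + (15, 3). λ = (3 - 40)/(15 - 14) ≡ 6/1 mod 43. 1⁻¹ ≡ 1 (mod 43), so λ ≡ 6.
  x = λ² - 14 - 15 = 36 - 29 ≡ 7; y = λ·(14 - 7) - 40 ≡ 2. → (7, 2)
7G: (7, 2) + (15, 3). λ = (3 - 2)/(15 - 7) ≡ 1/8 mod 43. 8⁻¹ ≡ 27 (mod 43), so λ ≡ 27.
  x = λ² - 7 - 15 = 729 - 22 ≡ 19; y = λ·(7 - 19) - 2 ≡ 18. → (19, 18)
8G: (19, 18) + (15, 3). λ = (3 - 18)/(15 - 19) ≡ 28/39 mod 43. 39⁻¹ ≡ 32 (mod 43), so λ ≡ 36.
  x = λ² - 19 - 15 = 1296 - 34 ≡ 15; y = λ·(19 - 15) - 18 ≡ 40. → (15, 40)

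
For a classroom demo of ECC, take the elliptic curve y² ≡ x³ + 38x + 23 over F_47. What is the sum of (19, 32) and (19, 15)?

The two points share x = 19 and their y-coordinates satisfy 32 + 15 ≡ 0 (mod 47), so they are inverses. Their sum is ∞.

O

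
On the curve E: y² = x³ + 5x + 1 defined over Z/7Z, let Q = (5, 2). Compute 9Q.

Repeated addition: build up to 9Q.
2Q: tangent at (5, 2): λ = (3·5² + 5)/(2·2) ≡ 3/4. 4⁻¹ ≡ 2 (mod 7) since 4·2 = 8 ≡ 1, so λ ≡ 3·2 ≡ 6.
  x = λ² - 5 - 5 = 36 - 10 ≡ 5; y = λ·(5 - 5) - 2 ≡ 5. → (5, 5)
3Q: (5, 5) + (5, 2): same x and y₁ ≡ -y₂, so the sum is ∞.
4Q: ∞ + (5, 2) = (5, 2) (identity).
5Q: tangent at (5, 2): λ = (3·5² + 5)/(2·2) ≡ 3/4. 4⁻¹ ≡ 2 (mod 7), so λ ≡ 3·2 ≡ 6.
  x = λ² - 5 - 5 = 36 - 10 ≡ 5; y = λ·(5 - 5) - 2 ≡ 5. → (5, 5)
6Q: (5, 5) + (5, 2): same x and y₁ ≡ -y₂, so the sum is ∞.
7Q: ∞ + (5, 2) = (5, 2) (identity).
8Q: tangent at (5, 2): λ = (3·5² + 5)/(2·2) ≡ 3/4. 4⁻¹ ≡ 2 (mod 7) since 4·2 = 8 ≡ 1, so λ ≡ 3·2 ≡ 6.
  x = λ² - 5 - 5 = 36 - 10 ≡ 5; y = λ·(5 - 5) - 2 ≡ 5. → (5, 5)
9Q: (5, 5) + (5, 2): same x and y₁ ≡ -y₂, so the sum is ∞.

O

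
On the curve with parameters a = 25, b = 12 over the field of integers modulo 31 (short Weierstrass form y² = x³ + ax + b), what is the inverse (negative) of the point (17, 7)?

(17, 24)

-(17, 7) = (17, -7 mod 31) = (17, 24).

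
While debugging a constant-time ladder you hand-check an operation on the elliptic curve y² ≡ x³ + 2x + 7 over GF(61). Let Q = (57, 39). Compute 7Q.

(20, 42)

Double-and-add on 7 = (111)₂. Start with Q = (57, 39) for the leading 1-bit.
double: tangent at (57, 39): λ = (3·57² + 2)/(2·39) ≡ 50/17. 17⁻¹ ≡ 18 (mod 61), so λ ≡ 50·18 ≡ 46.
  x = λ² - 57 - 57 = 2116 - 114 ≡ 50; y = λ·(57 - 50) - 39 ≡ 39. → (50, 39)
add Q: (50, 39) + (57, 39). λ = (39 - 39)/(57 - 50) ≡ 0/7 mod 61. 7⁻¹ ≡ 35 (mod 61) since 7·35 = 245 ≡ 1, so λ ≡ 0.
  x = λ² - 50 - 57 = 0 - 107 ≡ 15; y = λ·(50 - 15) - 39 ≡ 22. → (15, 22)
double: tangent at (15, 22): λ = (3·15² + 2)/(2·22) ≡ 6/44. 44⁻¹ ≡ 43 (mod 61) since 44·43 = 1892 ≡ 1, so λ ≡ 6·43 ≡ 14.
  x = λ² - 15 - 15 = 196 - 30 ≡ 44; y = λ·(15 - 44) - 22 ≡ 60. → (44, 60)
add Q: (44, 60) + (57, 39). λ = (39 - 60)/(57 - 44) ≡ 40/13 mod 61. 13⁻¹ ≡ 47 (mod 61) since 13·47 = 611 ≡ 1, so λ ≡ 50.
  x = λ² - 44 - 57 = 2500 - 101 ≡ 20; y = λ·(44 - 20) - 60 ≡ 42. → (20, 42)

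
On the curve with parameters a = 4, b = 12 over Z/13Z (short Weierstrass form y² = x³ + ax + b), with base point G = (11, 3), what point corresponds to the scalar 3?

(4, 12)

Repeated addition: build up to 3G.
2G: tangent at (11, 3): λ = (3·11² + 4)/(2·3) ≡ 3/6. 6⁻¹ ≡ 11 (mod 13), so λ ≡ 3·11 ≡ 7.
  x = λ² - 11 - 11 = 49 - 22 ≡ 1; y = λ·(11 - 1) - 3 ≡ 2. → (1, 2)
3G: (1, 2) + (11, 3). λ = (3 - 2)/(11 - 1) ≡ 1/10 mod 13. 10⁻¹ ≡ 4 (mod 13), so λ ≡ 4.
  x = λ² - 1 - 11 = 16 - 12 ≡ 4; y = λ·(1 - 4) - 2 ≡ 12. → (4, 12)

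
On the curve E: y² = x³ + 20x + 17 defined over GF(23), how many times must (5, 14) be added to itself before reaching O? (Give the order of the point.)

2P: tangent at (5, 14): λ = (3·5² + 20)/(2·14) ≡ 3/5. 5⁻¹ ≡ 14 (mod 23) since 5·14 = 70 ≡ 1, so λ ≡ 3·14 ≡ 19.
  x = λ² - 5 - 5 = 361 - 10 ≡ 6; y = λ·(5 - 6) - 14 ≡ 13. → (6, 13)
3P: (6, 13) + (5, 14). λ = (14 - 13)/(5 - 6) ≡ 1/22 mod 23. 22⁻¹ ≡ 22 (mod 23) since 22·22 = 484 ≡ 1, so λ ≡ 22.
  x = λ² - 6 - 5 = 484 - 11 ≡ 13; y = λ·(6 - 13) - 13 ≡ 17. → (13, 17)
4P: (13, 17) + (5, 14). λ = (14 - 17)/(5 - 13) ≡ 20/15 mod 23. 15⁻¹ ≡ 20 (mod 23) since 15·20 = 300 ≡ 1, so λ ≡ 9.
  x = λ² - 13 - 5 = 81 - 18 ≡ 17; y = λ·(13 - 17) - 17 ≡ 16. → (17, 16)
5P: (17, 16) + (5, 14). λ = (14 - 16)/(5 - 17) ≡ 21/11 mod 23. 11⁻¹ ≡ 21 (mod 23) since 11·21 = 231 ≡ 1, so λ ≡ 4.
  x = λ² - 17 - 5 = 16 - 22 ≡ 17; y = λ·(17 - 17) - 16 ≡ 7. → (17, 7)
6P: (17, 7) + (5, 14). λ = (14 - 7)/(5 - 17) ≡ 7/11 mod 23. 11⁻¹ ≡ 21 (mod 23), so λ ≡ 9.
  x = λ² - 17 - 5 = 81 - 22 ≡ 13; y = λ·(17 - 13) - 7 ≡ 6. → (13, 6)
7P: (13, 6) + (5, 14). λ = (14 - 6)/(5 - 13) ≡ 8/15 mod 23. 15⁻¹ ≡ 20 (mod 23), so λ ≡ 22.
  x = λ² - 13 - 5 = 484 - 18 ≡ 6; y = λ·(13 - 6) - 6 ≡ 10. → (6, 10)
8P: (6, 10) + (5, 14). λ = (14 - 10)/(5 - 6) ≡ 4/22 mod 23. 22⁻¹ ≡ 22 (mod 23), so λ ≡ 19.
  x = λ² - 6 - 5 = 361 - 11 ≡ 5; y = λ·(6 - 5) - 10 ≡ 9. → (5, 9)
9P: (5, 9) + (5, 14): same x and y₁ ≡ -y₂, so the sum is O.
9P = O, so the order is 9.

9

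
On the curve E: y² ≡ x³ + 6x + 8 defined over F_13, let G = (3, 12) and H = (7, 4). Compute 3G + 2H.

First 3G:
Repeated addition: build up to 3G.
2G: tangent at (3, 12): λ = (3·3² + 6)/(2·12) ≡ 7/11. 11⁻¹ ≡ 6 (mod 13) since 11·6 = 66 ≡ 1, so λ ≡ 7·6 ≡ 3.
  x = λ² - 3 - 3 = 9 - 6 ≡ 3; y = λ·(3 - 3) - 12 ≡ 1. → (3, 1)
3G: (3, 1) + (3, 12): same x and y₁ ≡ -y₂, so the sum is 𝒪.
3G = 𝒪.
Next 2H:
Repeated addition: build up to 2H.
2H: tangent at (7, 4): λ = (3·7² + 6)/(2·4) ≡ 10/8. 8⁻¹ ≡ 5 (mod 13) since 8·5 = 40 ≡ 1, so λ ≡ 10·5 ≡ 11.
  x = λ² - 7 - 7 = 121 - 14 ≡ 3; y = λ·(7 - 3) - 4 ≡ 1. → (3, 1)
2H = (3, 1).
Finally 3G + 2H:
𝒪 + (3, 1) = (3, 1) (identity).

(3, 1)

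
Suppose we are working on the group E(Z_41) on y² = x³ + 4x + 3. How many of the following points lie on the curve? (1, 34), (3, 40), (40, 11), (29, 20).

4

(1, 34): 34² ≡ 8, rhs ≡ 8 → on.
(3, 40): 40² ≡ 1, rhs ≡ 1 → on.
(40, 11): 11² ≡ 39, rhs ≡ 39 → on.
(29, 20): 20² ≡ 31, rhs ≡ 31 → on.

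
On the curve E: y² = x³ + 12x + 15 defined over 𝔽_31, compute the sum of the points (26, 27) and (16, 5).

(5, 13)

(26, 27) + (16, 5). λ = (5 - 27)/(16 - 26) ≡ 9/21 mod 31. 21⁻¹ ≡ 3 (mod 31), so λ ≡ 27.
  x = λ² - 26 - 16 = 729 - 42 ≡ 5; y = λ·(26 - 5) - 27 ≡ 13. → (5, 13)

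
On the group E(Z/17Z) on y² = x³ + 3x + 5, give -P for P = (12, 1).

-(12, 1) = (12, -1 mod 17) = (12, 16).

(12, 16)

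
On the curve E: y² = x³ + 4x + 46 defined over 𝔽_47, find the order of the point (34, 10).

11

2P: tangent at (34, 10): λ = (3·34² + 4)/(2·10) ≡ 41/20. 20⁻¹ ≡ 40 (mod 47) since 20·40 = 800 ≡ 1, so λ ≡ 41·40 ≡ 42.
  x = λ² - 34 - 34 = 1764 - 68 ≡ 4; y = λ·(34 - 4) - 10 ≡ 28. → (4, 28)
3P: (4, 28) + (34, 10). λ = (10 - 28)/(34 - 4) ≡ 29/30 mod 47. 30⁻¹ ≡ 11 (mod 47), so λ ≡ 37.
  x = λ² - 4 - 34 = 1369 - 38 ≡ 15; y = λ·(4 - 15) - 28 ≡ 35. → (15, 35)
4P: (15, 35) + (34, 10). λ = (10 - 35)/(34 - 15) ≡ 22/19 mod 47. 19⁻¹ ≡ 5 (mod 47), so λ ≡ 16.
  x = λ² - 15 - 34 = 256 - 49 ≡ 19; y = λ·(15 - 19) - 35 ≡ 42. → (19, 42)
5P: (19, 42) + (34, 10). λ = (10 - 42)/(34 - 19) ≡ 15/15 mod 47. 15⁻¹ ≡ 22 (mod 47) since 15·22 = 330 ≡ 1, so λ ≡ 1.
  x = λ² - 19 - 34 = 1 - 53 ≡ 42; y = λ·(19 - 42) - 42 ≡ 29. → (42, 29)
6P: (42, 29) + (34, 10). λ = (10 - 29)/(34 - 42) ≡ 28/39 mod 47. 39⁻¹ ≡ 41 (mod 47), so λ ≡ 20.
  x = λ² - 42 - 34 = 400 - 76 ≡ 42; y = λ·(42 - 42) - 29 ≡ 18. → (42, 18)
7P: (42, 18) + (34, 10). λ = (10 - 18)/(34 - 42) ≡ 39/39 mod 47. 39⁻¹ ≡ 41 (mod 47) since 39·41 = 1599 ≡ 1, so λ ≡ 1.
  x = λ² - 42 - 34 = 1 - 76 ≡ 19; y = λ·(42 - 19) - 18 ≡ 5. → (19, 5)
8P: (19, 5) + (34, 10). λ = (10 - 5)/(34 - 19) ≡ 5/15 mod 47. 15⁻¹ ≡ 22 (mod 47) since 15·22 = 330 ≡ 1, so λ ≡ 16.
  x = λ² - 19 - 34 = 256 - 53 ≡ 15; y = λ·(19 - 15) - 5 ≡ 12. → (15, 12)
9P: (15, 12) + (34, 10). λ = (10 - 12)/(34 - 15) ≡ 45/19 mod 47. 19⁻¹ ≡ 5 (mod 47), so λ ≡ 37.
  x = λ² - 15 - 34 = 1369 - 49 ≡ 4; y = λ·(15 - 4) - 12 ≡ 19. → (4, 19)
10P: (4, 19) + (34, 10). λ = (10 - 19)/(34 - 4) ≡ 38/30 mod 47. 30⁻¹ ≡ 11 (mod 47), so λ ≡ 42.
  x = λ² - 4 - 34 = 1764 - 38 ≡ 34; y = λ·(4 - 34) - 19 ≡ 37. → (34, 37)
11P: (34, 37) + (34, 10): same x and y₁ ≡ -y₂, so the sum is 𝒪.
11P = 𝒪, so the order is 11.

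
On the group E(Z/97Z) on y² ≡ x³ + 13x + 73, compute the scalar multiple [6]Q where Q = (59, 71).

Repeated addition: build up to 6Q.
2Q: tangent at (59, 71): λ = (3·59² + 13)/(2·71) ≡ 77/45. 45⁻¹ ≡ 69 (mod 97) since 45·69 = 3105 ≡ 1, so λ ≡ 77·69 ≡ 75.
  x = λ² - 59 - 59 = 5625 - 118 ≡ 75; y = λ·(59 - 75) - 71 ≡ 87. → (75, 87)
3Q: (75, 87) + (59, 71). λ = (71 - 87)/(59 - 75) ≡ 81/81 mod 97. 81⁻¹ ≡ 6 (mod 97), so λ ≡ 1.
  x = λ² - 75 - 59 = 1 - 134 ≡ 61; y = λ·(75 - 61) - 87 ≡ 24. → (61, 24)
4Q: (61, 24) + (59, 71). λ = (71 - 24)/(59 - 61) ≡ 47/95 mod 97. 95⁻¹ ≡ 48 (mod 97), so λ ≡ 25.
  x = λ² - 61 - 59 = 625 - 120 ≡ 20; y = λ·(61 - 20) - 24 ≡ 31. → (20, 31)
5Q: (20, 31) + (59, 71). λ = (71 - 31)/(59 - 20) ≡ 40/39 mod 97. 39⁻¹ ≡ 5 (mod 97) since 39·5 = 195 ≡ 1, so λ ≡ 6.
  x = λ² - 20 - 59 = 36 - 79 ≡ 54; y = λ·(20 - 54) - 31 ≡ 56. → (54, 56)
6Q: (54, 56) + (59, 71). λ = (71 - 56)/(59 - 54) ≡ 15/5 mod 97. 5⁻¹ ≡ 39 (mod 97) since 5·39 = 195 ≡ 1, so λ ≡ 3.
  x = λ² - 54 - 59 = 9 - 113 ≡ 90; y = λ·(54 - 90) - 56 ≡ 30. → (90, 30)

(90, 30)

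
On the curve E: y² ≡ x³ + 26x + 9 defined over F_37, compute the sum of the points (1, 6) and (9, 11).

(1, 6) + (9, 11). λ = (11 - 6)/(9 - 1) ≡ 5/8 mod 37. 8⁻¹ ≡ 14 (mod 37), so λ ≡ 33.
  x = λ² - 1 - 9 = 1089 - 10 ≡ 6; y = λ·(1 - 6) - 6 ≡ 14. → (6, 14)

(6, 14)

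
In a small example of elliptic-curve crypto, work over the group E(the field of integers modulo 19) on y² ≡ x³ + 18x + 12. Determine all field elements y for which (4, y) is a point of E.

x³ + 18x + 12 = 148 ≡ 15 (mod 19).
15 is a non-residue mod 19; no y exists.

none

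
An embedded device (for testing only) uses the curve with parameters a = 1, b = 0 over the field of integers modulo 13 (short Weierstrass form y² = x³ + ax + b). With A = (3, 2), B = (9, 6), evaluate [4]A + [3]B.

First 4A:
Repeated addition: build up to 4A.
2A: tangent at (3, 2): λ = (3·3² + 1)/(2·2) ≡ 2/4. 4⁻¹ ≡ 10 (mod 13) since 4·10 = 40 ≡ 1, so λ ≡ 2·10 ≡ 7.
  x = λ² - 3 - 3 = 49 - 6 ≡ 4; y = λ·(3 - 4) - 2 ≡ 4. → (4, 4)
3A: (4, 4) + (3, 2). λ = (2 - 4)/(3 - 4) ≡ 11/12 mod 13. 12⁻¹ ≡ 12 (mod 13) since 12·12 = 144 ≡ 1, so λ ≡ 2.
  x = λ² - 4 - 3 = 4 - 7 ≡ 10; y = λ·(4 - 10) - 4 ≡ 10. → (10, 10)
4A: (10, 10) + (3, 2). λ = (2 - 10)/(3 - 10) ≡ 5/6 mod 13. 6⁻¹ ≡ 11 (mod 13), so λ ≡ 3.
  x = λ² - 10 - 3 = 9 - 13 ≡ 9; y = λ·(10 - 9) - 10 ≡ 6. → (9, 6)
4A = (9, 6).
Next 3B:
Repeated addition: build up to 3B.
2B: tangent at (9, 6): λ = (3·9² + 1)/(2·6) ≡ 10/12. 12⁻¹ ≡ 12 (mod 13), so λ ≡ 10·12 ≡ 3.
  x = λ² - 9 - 9 = 9 - 18 ≡ 4; y = λ·(9 - 4) - 6 ≡ 9. → (4, 9)
3B: (4, 9) + (9, 6). λ = (6 - 9)/(9 - 4) ≡ 10/5 mod 13. 5⁻¹ ≡ 8 (mod 13), so λ ≡ 2.
  x = λ² - 4 - 9 = 4 - 13 ≡ 4; y = λ·(4 - 4) - 9 ≡ 4. → (4, 4)
3B = (4, 4).
Finally 4A + 3B:
(9, 6) + (4, 4). λ = (4 - 6)/(4 - 9) ≡ 11/8 mod 13. 8⁻¹ ≡ 5 (mod 13), so λ ≡ 3.
  x = λ² - 9 - 4 = 9 - 13 ≡ 9; y = λ·(9 - 9) - 6 ≡ 7. → (9, 7)

(9, 7)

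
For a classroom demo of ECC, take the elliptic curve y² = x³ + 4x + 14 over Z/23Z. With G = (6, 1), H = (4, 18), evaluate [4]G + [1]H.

(14, 10)

First 4G:
Double-and-add on 4 = (100)₂. Start with G = (6, 1) for the leading 1-bit.
double: tangent at (6, 1): λ = (3·6² + 4)/(2·1) ≡ 20/2. 2⁻¹ ≡ 12 (mod 23) since 2·12 = 24 ≡ 1, so λ ≡ 20·12 ≡ 10.
  x = λ² - 6 - 6 = 100 - 12 ≡ 19; y = λ·(6 - 19) - 1 ≡ 7. → (19, 7)
double: tangent at (19, 7): λ = (3·19² + 4)/(2·7) ≡ 6/14. 14⁻¹ ≡ 5 (mod 23) since 14·5 = 70 ≡ 1, so λ ≡ 6·5 ≡ 7.
  x = λ² - 19 - 19 = 49 - 38 ≡ 11; y = λ·(19 - 11) - 7 ≡ 3. → (11, 3)
4G = (11, 3).
Finally 4G + H:
(11, 3) + (4, 18). λ = (18 - 3)/(4 - 11) ≡ 15/16 mod 23. 16⁻¹ ≡ 13 (mod 23) since 16·13 = 208 ≡ 1, so λ ≡ 11.
  x = λ² - 11 - 4 = 121 - 15 ≡ 14; y = λ·(11 - 14) - 3 ≡ 10. → (14, 10)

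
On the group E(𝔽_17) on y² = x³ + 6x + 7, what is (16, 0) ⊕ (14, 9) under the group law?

(16, 0) + (14, 9). λ = (9 - 0)/(14 - 16) ≡ 9/15 mod 17. 15⁻¹ ≡ 8 (mod 17), so λ ≡ 4.
  x = λ² - 16 - 14 = 16 - 30 ≡ 3; y = λ·(16 - 3) - 0 ≡ 1. → (3, 1)

(3, 1)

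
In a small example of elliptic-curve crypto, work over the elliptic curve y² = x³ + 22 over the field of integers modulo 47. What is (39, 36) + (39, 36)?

(44, 29)

tangent at (39, 36): λ = (3·39² + 0)/(2·36) ≡ 4/25. 25⁻¹ ≡ 32 (mod 47), so λ ≡ 4·32 ≡ 34.
  x = λ² - 39 - 39 = 1156 - 78 ≡ 44; y = λ·(39 - 44) - 36 ≡ 29. → (44, 29)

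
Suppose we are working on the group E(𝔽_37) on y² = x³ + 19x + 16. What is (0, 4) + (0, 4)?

(12, 23)

tangent at (0, 4): λ = (3·0² + 19)/(2·4) ≡ 19/8. 8⁻¹ ≡ 14 (mod 37), so λ ≡ 19·14 ≡ 7.
  x = λ² - 0 - 0 = 49 - 0 ≡ 12; y = λ·(0 - 12) - 4 ≡ 23. → (12, 23)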